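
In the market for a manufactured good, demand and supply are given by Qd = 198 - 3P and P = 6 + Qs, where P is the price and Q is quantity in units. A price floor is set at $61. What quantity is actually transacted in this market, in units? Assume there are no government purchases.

Rearranging supply gives Qs = P - 6. Without the control the market clears where 198 - 3P = P - 6, i.e. P* = 51 and Q* = 45.
Because the floor (61) lies above the market-clearing price, it is binding.
At P = 61: Qd = 198 - 3·61 = 15 and Qs = 61 - 6 = 55.
The quantity actually transacted is the short side, demand: 15.

15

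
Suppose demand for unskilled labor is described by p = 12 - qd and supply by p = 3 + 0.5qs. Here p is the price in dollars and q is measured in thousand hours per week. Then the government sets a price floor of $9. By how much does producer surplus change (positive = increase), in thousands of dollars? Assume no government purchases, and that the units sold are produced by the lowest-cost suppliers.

6.75

Rearranging demand gives qd = 12 - p; rearranging supply gives qs = 2p - 6. Equilibrium: 12 - p = 2p - 6, so 18 = 3p and p* = 6, q* = 6.
Because the floor (9) lies above the market-clearing price, it is binding.
At p = 9: qd = 12 - 9 = 3 and qs = 2·9 - 6 = 12.
Producer surplus without the control is ½ · (6 - 3) · 6 = 9.
With the floor, 3 units are sold at 9. The supply price at q = 3 is 4.5, so PS = ½ · [(9 - 3) + (9 - 4.5)] · 3 = 15.75.
Change in producer surplus = 15.75 - 9 = 6.75.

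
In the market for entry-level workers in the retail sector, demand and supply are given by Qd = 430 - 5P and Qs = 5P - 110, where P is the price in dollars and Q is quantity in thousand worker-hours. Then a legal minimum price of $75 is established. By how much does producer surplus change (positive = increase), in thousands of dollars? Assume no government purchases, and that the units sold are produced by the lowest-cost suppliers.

52.5

Setting quantity demanded equal to quantity supplied, 430 - 5P = 5P - 110, gives P* = 54 and Q* = 160.
Because the floor (75) lies above the market-clearing price, it is binding.
At P = 75: Qd = 430 - 5·75 = 55 and Qs = 5·75 - 110 = 265.
Producer surplus without the control is ½ · (54 - 22) · 160 = 2560.
With the floor, 55 units are sold at 75. The supply price at Q = 55 is 33, so PS = ½ · [(75 - 22) + (75 - 33)] · 55 = 2612.5.
Change in producer surplus = 2612.5 - 2560 = 52.5.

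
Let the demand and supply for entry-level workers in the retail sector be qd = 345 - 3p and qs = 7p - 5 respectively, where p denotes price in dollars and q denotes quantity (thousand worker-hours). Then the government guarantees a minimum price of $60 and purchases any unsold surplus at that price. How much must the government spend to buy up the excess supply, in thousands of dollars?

Equilibrium: 345 - 3p = 7p - 5, so 350 = 10p and p* = 35, q* = 240.
Since 60 > 35, the floor is binding.
At p = 60: qd = 345 - 3·60 = 165 and qs = 7·60 - 5 = 415.
Surplus = qs - qd = 250.
Government expenditure = surplus × support price = 250 × 60 = 15000.

15000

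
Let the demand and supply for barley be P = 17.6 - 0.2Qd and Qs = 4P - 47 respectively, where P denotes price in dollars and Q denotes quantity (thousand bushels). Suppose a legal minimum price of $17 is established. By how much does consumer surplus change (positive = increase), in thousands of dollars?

Rearranging demand gives Qd = 88 - 5P. Equilibrium: 88 - 5P = 4P - 47, so 135 = 9P and P* = 15, Q* = 13.
The floor of 17 is above the equilibrium price 15, so it binds.
At P = 17: Qd = 88 - 5·17 = 3 and Qs = 4·17 - 47 = 21.
Consumer surplus without the control is ½ · (17.6 - 15) · 13 = 16.9.
With the floor, consumers buy 3 units at 17, so CS = ½ · (17.6 - 17) · 3 = 0.9.
Change in consumer surplus = 0.9 - 16.9 = -16.

-16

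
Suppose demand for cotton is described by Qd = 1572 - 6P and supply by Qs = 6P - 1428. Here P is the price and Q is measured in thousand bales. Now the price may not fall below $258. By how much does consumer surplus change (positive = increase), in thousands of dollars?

-384

Equilibrium: 1572 - 6P = 6P - 1428, so 3000 = 12P and P* = 250, Q* = 72.
Since 258 > 250, the floor is binding.
At P = 258: Qd = 1572 - 6·258 = 24 and Qs = 6·258 - 1428 = 120.
Consumer surplus without the control is ½ · (262 - 250) · 72 = 432.
With the floor, consumers buy 24 units at 258, so CS = ½ · (262 - 258) · 24 = 48.
Change in consumer surplus = 48 - 432 = -384.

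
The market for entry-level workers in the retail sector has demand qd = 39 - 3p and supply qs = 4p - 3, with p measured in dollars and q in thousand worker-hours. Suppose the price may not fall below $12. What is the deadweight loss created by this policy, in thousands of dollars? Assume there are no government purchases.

In a free market, 39 - 3p = 4p - 3 gives the equilibrium p* = 6, q* = 21.
Since 12 > 6, the floor is binding.
At p = 12: qd = 39 - 3·12 = 3 and qs = 4·12 - 3 = 45.
Quantity traded falls to 3. At q = 3 the demand price is (39 - 3)/3 = 12 and the supply price is (3 + 3)/4 = 1.5.
Deadweight loss = ½ · (12 - 1.5) · (21 - 3) = ½ · 10.5 · 18 = 94.5.

94.5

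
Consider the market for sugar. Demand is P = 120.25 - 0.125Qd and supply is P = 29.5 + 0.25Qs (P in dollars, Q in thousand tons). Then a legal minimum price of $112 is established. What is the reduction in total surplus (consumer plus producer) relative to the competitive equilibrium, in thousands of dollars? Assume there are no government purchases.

5808

Rearranging demand gives Qd = 962 - 8P; rearranging supply gives Qs = 4P - 118. Equilibrium: 962 - 8P = 4P - 118, so 1080 = 12P and P* = 90, Q* = 242.
The floor of 112 is above the equilibrium price 90, so it binds.
At P = 112: Qd = 962 - 8·112 = 66 and Qs = 4·112 - 118 = 330.
Quantity traded falls to 66. At Q = 66 the demand price is (962 - 66)/8 = 112 and the supply price is (118 + 66)/4 = 46.
Deadweight loss = ½ · (112 - 46) · (242 - 66) = ½ · 66 · 176 = 5808.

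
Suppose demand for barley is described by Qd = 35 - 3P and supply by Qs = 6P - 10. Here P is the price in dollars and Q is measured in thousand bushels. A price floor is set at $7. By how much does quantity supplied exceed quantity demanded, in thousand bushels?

Equilibrium: 35 - 3P = 6P - 10, so 45 = 9P and P* = 5, Q* = 20.
Since 7 > 5, the floor is binding.
At P = 7: Qd = 35 - 3·7 = 14 and Qs = 6·7 - 10 = 32.
Surplus = Qs - Qd = 32 - 14 = 18.

18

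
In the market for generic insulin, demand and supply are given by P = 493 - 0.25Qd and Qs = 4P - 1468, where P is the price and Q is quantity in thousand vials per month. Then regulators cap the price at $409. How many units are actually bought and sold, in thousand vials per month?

Rearranging demand gives Qd = 1972 - 4P. In a free market, 1972 - 4P = 4P - 1468 gives the equilibrium P* = 430, Q* = 252.
Since 409 < 430, the ceiling is binding.
At P = 409: Qd = 1972 - 4·409 = 336 and Qs = 4·409 - 1468 = 168.
The quantity actually transacted is the short side, supply: 168.

168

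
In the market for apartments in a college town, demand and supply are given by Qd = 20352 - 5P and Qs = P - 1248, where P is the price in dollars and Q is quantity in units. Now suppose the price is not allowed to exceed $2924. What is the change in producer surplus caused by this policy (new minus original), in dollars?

Equilibrium: 20352 - 5P = P - 1248, so 21600 = 6P and P* = 3600, Q* = 2352.
Since 2924 < 3600, the ceiling is binding.
At P = 2924: Qd = 20352 - 5·2924 = 5732 and Qs = 2924 - 1248 = 1676.
Producer surplus without the control is ½ · (3600 - 1248) · 2352 = 2765952.
With the ceiling, producers sell 1676 units at 2924, so PS = ½ · (2924 - 1248) · 1676 = 1404488.
Change in producer surplus = 1404488 - 2765952 = -1361464.

-1361464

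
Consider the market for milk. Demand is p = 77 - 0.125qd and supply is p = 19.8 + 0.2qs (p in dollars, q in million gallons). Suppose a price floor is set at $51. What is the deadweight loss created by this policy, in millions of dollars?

0

Rearranging demand gives qd = 616 - 8p; rearranging supply gives qs = 5p - 99. In a free market, 616 - 8p = 5p - 99 gives the equilibrium p* = 55, q* = 176.
The floor of 51 is below the equilibrium price 55, so it is not binding; the market clears at p* = 55, q* = 176.
Since the control does not bind, no trades are prevented and deadweight loss is zero.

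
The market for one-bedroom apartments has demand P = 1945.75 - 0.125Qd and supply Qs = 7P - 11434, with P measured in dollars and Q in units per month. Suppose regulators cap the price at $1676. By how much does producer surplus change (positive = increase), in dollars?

Rearranging demand gives Qd = 15566 - 8P. Setting quantity demanded equal to quantity supplied, 15566 - 8P = 7P - 11434, gives P* = 1800 and Q* = 1166.
Since 1676 < 1800, the ceiling is binding.
At P = 1676: Qd = 15566 - 8·1676 = 2158 and Qs = 7·1676 - 11434 = 298.
Producer surplus without the control is ½ · (1800 - 11434/7) · 1166 = 679778/7.
With the ceiling, producers sell 298 units at 1676, so PS = ½ · (1676 - 11434/7) · 298 = 44402/7.
Change in producer surplus = 44402/7 - 679778/7 = -90768.

-90768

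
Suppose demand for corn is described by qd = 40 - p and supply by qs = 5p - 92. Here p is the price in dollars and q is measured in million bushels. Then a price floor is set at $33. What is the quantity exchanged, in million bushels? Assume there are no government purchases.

7

In a free market, 40 - p = 5p - 92 gives the equilibrium p* = 22, q* = 18.
The floor of 33 is above the equilibrium price 22, so it binds.
At p = 33: qd = 40 - 33 = 7 and qs = 5·33 - 92 = 73.
The quantity actually transacted is the short side, demand: 7.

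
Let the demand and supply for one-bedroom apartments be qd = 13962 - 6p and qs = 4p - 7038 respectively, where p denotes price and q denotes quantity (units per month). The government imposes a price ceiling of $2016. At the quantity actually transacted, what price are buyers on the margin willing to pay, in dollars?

Without the control the market clears where 13962 - 6p = 4p - 7038, i.e. p* = 2100 and q* = 1362.
The ceiling of 2016 is below the equilibrium price 2100, so it binds.
At p = 2016: qd = 13962 - 6·2016 = 1866 and qs = 4·2016 - 7038 = 1026.
Only 1026 units reach the market. On the demand curve, the marginal buyer's willingness to pay at q = 1026 is (13962 - 1026)/6 = 2156.

2156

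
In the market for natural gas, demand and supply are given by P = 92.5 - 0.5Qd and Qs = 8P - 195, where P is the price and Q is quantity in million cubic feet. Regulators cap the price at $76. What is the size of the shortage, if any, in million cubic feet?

Rearranging demand gives Qd = 185 - 2P. In a free market, 185 - 2P = 8P - 195 gives the equilibrium P* = 38, Q* = 109.
The ceiling of 76 is above the equilibrium price 38, so it is not binding; the market clears at P* = 38, Q* = 109.
Since the control does not bind, there is no shortage.

0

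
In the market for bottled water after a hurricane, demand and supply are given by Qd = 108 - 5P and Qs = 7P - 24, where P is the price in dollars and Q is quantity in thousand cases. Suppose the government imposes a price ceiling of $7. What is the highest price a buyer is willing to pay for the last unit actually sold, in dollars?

16.6

Setting quantity demanded equal to quantity supplied, 108 - 5P = 7P - 24, gives P* = 11 and Q* = 53.
Since 7 < 11, the ceiling is binding.
At P = 7: Qd = 108 - 5·7 = 73 and Qs = 7·7 - 24 = 25.
Only 25 units reach the market. On the demand curve, the marginal buyer's willingness to pay at Q = 25 is (108 - 25)/5 = 16.6.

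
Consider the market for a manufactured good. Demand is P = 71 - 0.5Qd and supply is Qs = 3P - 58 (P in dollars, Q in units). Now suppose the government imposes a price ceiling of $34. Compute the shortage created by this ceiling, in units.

Rearranging demand gives Qd = 142 - 2P. In a free market, 142 - 2P = 3P - 58 gives the equilibrium P* = 40, Q* = 62.
The ceiling of 34 is below the equilibrium price 40, so it binds.
At P = 34: Qd = 142 - 2·34 = 74 and Qs = 3·34 - 58 = 44.
Shortage = Qd - Qs = 74 - 44 = 30.

30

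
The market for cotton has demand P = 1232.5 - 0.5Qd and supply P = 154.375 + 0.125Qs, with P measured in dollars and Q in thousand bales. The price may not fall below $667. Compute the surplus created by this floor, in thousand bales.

Rearranging demand gives Qd = 2465 - 2P; rearranging supply gives Qs = 8P - 1235. Setting quantity demanded equal to quantity supplied, 2465 - 2P = 8P - 1235, gives P* = 370 and Q* = 1725.
The floor of 667 is above the equilibrium price 370, so it binds.
At P = 667: Qd = 2465 - 2·667 = 1131 and Qs = 8·667 - 1235 = 4101.
Surplus = Qs - Qd = 4101 - 1131 = 2970.

2970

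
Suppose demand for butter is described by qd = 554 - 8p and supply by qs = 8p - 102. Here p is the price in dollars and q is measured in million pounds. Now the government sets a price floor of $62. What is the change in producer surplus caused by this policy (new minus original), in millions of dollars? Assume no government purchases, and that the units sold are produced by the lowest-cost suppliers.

Without the control the market clears where 554 - 8p = 8p - 102, i.e. p* = 41 and q* = 226.
Because the floor (62) lies above the market-clearing price, it is binding.
At p = 62: qd = 554 - 8·62 = 58 and qs = 8·62 - 102 = 394.
Producer surplus without the control is ½ · (41 - 12.75) · 226 = 3192.25.
With the floor, 58 units are sold at 62. The supply price at q = 58 is 20, so PS = ½ · [(62 - 12.75) + (62 - 20)] · 58 = 2646.25.
Change in producer surplus = 2646.25 - 3192.25 = -546.

-546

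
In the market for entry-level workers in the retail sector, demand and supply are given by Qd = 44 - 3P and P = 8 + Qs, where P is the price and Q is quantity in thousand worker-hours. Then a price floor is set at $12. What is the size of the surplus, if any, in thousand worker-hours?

0

Rearranging supply gives Qs = P - 8. In a free market, 44 - 3P = P - 8 gives the equilibrium P* = 13, Q* = 5.
The floor of 12 is below the equilibrium price 13, so it is not binding; the market clears at P* = 13, Q* = 5.
Since the control does not bind, there is no surplus.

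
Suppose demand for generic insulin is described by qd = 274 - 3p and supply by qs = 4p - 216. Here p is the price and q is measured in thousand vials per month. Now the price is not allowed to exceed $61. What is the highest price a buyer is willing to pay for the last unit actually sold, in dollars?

In a free market, 274 - 3p = 4p - 216 gives the equilibrium p* = 70, q* = 64.
Because the ceiling (61) lies below the market-clearing price, it is binding.
At p = 61: qd = 274 - 3·61 = 91 and qs = 4·61 - 216 = 28.
Only 28 units reach the market. On the demand curve, the marginal buyer's willingness to pay at q = 28 is (274 - 28)/3 = 82.

82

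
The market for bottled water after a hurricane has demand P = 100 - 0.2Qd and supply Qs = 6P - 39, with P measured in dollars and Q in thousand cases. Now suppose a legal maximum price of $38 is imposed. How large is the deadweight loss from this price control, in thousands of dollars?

Rearranging demand gives Qd = 500 - 5P. Without the control the market clears where 500 - 5P = 6P - 39, i.e. P* = 49 and Q* = 255.
The ceiling of 38 is below the equilibrium price 49, so it binds.
At P = 38: Qd = 500 - 5·38 = 310 and Qs = 6·38 - 39 = 189.
Quantity traded falls to 189. At Q = 189 the demand price is (500 - 189)/5 = 62.2 and the supply price is (39 + 189)/6 = 38.
Deadweight loss = ½ · (62.2 - 38) · (255 - 189) = ½ · 24.2 · 66 = 798.6.

798.6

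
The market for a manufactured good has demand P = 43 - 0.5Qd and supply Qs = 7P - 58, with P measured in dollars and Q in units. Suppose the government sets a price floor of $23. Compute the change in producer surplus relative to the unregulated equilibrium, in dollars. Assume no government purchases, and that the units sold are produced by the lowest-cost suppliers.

Rearranging demand gives Qd = 86 - 2P. Without the control the market clears where 86 - 2P = 7P - 58, i.e. P* = 16 and Q* = 54.
Since 23 > 16, the floor is binding.
At P = 23: Qd = 86 - 2·23 = 40 and Qs = 7·23 - 58 = 103.
Producer surplus without the control is ½ · (16 - 58/7) · 54 = 1458/7.
With the floor, 40 units are sold at 23. The supply price at Q = 40 is 14, so PS = ½ · [(23 - 58/7) + (23 - 14)] · 40 = 3320/7.
Change in producer surplus = 3320/7 - 1458/7 = 266.

266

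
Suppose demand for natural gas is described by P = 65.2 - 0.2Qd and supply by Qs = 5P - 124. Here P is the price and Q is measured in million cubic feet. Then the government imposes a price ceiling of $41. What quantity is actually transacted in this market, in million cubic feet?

Rearranging demand gives Qd = 326 - 5P. Setting quantity demanded equal to quantity supplied, 326 - 5P = 5P - 124, gives P* = 45 and Q* = 101.
Since 41 < 45, the ceiling is binding.
At P = 41: Qd = 326 - 5·41 = 121 and Qs = 5·41 - 124 = 81.
The quantity actually transacted is the short side, supply: 81.

81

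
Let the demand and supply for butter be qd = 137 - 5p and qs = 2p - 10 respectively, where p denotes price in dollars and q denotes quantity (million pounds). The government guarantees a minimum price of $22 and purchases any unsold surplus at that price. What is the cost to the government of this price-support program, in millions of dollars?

Setting quantity demanded equal to quantity supplied, 137 - 5p = 2p - 10, gives p* = 21 and q* = 32.
Because the floor (22) lies above the market-clearing price, it is binding.
At p = 22: qd = 137 - 5·22 = 27 and qs = 2·22 - 10 = 34.
Surplus = qs - qd = 7.
Government expenditure = surplus × support price = 7 × 22 = 154.

154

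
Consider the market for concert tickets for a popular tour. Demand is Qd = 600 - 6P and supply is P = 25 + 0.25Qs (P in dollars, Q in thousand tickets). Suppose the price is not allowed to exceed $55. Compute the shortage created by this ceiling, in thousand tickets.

150

Rearranging supply gives Qs = 4P - 100. Without the control the market clears where 600 - 6P = 4P - 100, i.e. P* = 70 and Q* = 180.
The ceiling of 55 is below the equilibrium price 70, so it binds.
At P = 55: Qd = 600 - 6·55 = 270 and Qs = 4·55 - 100 = 120.
Shortage = Qd - Qs = 270 - 120 = 150.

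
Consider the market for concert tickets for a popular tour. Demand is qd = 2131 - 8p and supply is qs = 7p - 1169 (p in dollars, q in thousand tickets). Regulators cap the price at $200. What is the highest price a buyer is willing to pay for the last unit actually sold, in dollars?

In a free market, 2131 - 8p = 7p - 1169 gives the equilibrium p* = 220, q* = 371.
Because the ceiling (200) lies below the market-clearing price, it is binding.
At p = 200: qd = 2131 - 8·200 = 531 and qs = 7·200 - 1169 = 231.
Only 231 units reach the market. On the demand curve, the marginal buyer's willingness to pay at q = 231 is (2131 - 231)/8 = 237.5.

237.5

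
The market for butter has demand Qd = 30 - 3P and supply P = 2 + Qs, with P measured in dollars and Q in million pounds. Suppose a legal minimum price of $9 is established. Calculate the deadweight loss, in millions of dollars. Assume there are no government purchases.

Rearranging supply gives Qs = P - 2. In a free market, 30 - 3P = P - 2 gives the equilibrium P* = 8, Q* = 6.
Since 9 > 8, the floor is binding.
At P = 9: Qd = 30 - 3·9 = 3 and Qs = 9 - 2 = 7.
Quantity traded falls to 3. At Q = 3 the demand price is (30 - 3)/3 = 9 and the supply price is 2 + 3 = 5.
Deadweight loss = ½ · (9 - 5) · (6 - 3) = ½ · 4 · 3 = 6.

6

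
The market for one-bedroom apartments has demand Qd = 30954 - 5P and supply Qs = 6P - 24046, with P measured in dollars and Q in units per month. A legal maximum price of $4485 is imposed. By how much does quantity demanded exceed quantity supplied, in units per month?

In a free market, 30954 - 5P = 6P - 24046 gives the equilibrium P* = 5000, Q* = 5954.
Because the ceiling (4485) lies below the market-clearing price, it is binding.
At P = 4485: Qd = 30954 - 5·4485 = 8529 and Qs = 6·4485 - 24046 = 2864.
Shortage = Qd - Qs = 8529 - 2864 = 5665.

5665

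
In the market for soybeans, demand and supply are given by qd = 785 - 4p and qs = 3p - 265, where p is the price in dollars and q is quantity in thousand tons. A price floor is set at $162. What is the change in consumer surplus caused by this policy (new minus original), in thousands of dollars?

Without the control the market clears where 785 - 4p = 3p - 265, i.e. p* = 150 and q* = 185.
The floor of 162 is above the equilibrium price 150, so it binds.
At p = 162: qd = 785 - 4·162 = 137 and qs = 3·162 - 265 = 221.
Consumer surplus without the control is ½ · (196.25 - 150) · 185 = 4278.125.
With the floor, consumers buy 137 units at 162, so CS = ½ · (196.25 - 162) · 137 = 2346.125.
Change in consumer surplus = 2346.125 - 4278.125 = -1932.

-1932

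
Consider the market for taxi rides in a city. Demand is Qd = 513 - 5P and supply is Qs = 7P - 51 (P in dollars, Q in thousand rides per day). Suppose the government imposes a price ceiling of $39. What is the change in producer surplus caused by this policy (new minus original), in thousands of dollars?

-2000

Setting quantity demanded equal to quantity supplied, 513 - 5P = 7P - 51, gives P* = 47 and Q* = 278.
The ceiling of 39 is below the equilibrium price 47, so it binds.
At P = 39: Qd = 513 - 5·39 = 318 and Qs = 7·39 - 51 = 222.
Producer surplus without the control is ½ · (47 - 51/7) · 278 = 38642/7.
With the ceiling, producers sell 222 units at 39, so PS = ½ · (39 - 51/7) · 222 = 24642/7.
Change in producer surplus = 24642/7 - 38642/7 = -2000.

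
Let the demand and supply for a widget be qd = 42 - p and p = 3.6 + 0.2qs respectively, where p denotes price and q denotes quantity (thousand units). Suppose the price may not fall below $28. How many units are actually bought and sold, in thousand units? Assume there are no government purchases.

14

Rearranging supply gives qs = 5p - 18. Setting quantity demanded equal to quantity supplied, 42 - p = 5p - 18, gives p* = 10 and q* = 32.
Because the floor (28) lies above the market-clearing price, it is binding.
At p = 28: qd = 42 - 28 = 14 and qs = 5·28 - 18 = 122.
The quantity actually transacted is the short side, demand: 14.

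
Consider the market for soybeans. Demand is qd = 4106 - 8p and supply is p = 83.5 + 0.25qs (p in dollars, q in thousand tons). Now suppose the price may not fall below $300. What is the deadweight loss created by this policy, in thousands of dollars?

Rearranging supply gives qs = 4p - 334. Without the control the market clears where 4106 - 8p = 4p - 334, i.e. p* = 370 and q* = 1146.
Since 300 is below p* = 370, the floor does not bind and the free-market outcome prevails.
Since the control does not bind, no trades are prevented and deadweight loss is zero.

0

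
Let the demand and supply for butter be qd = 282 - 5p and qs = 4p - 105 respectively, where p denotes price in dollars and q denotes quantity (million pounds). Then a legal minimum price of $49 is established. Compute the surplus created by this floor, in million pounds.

54

In a free market, 282 - 5p = 4p - 105 gives the equilibrium p* = 43, q* = 67.
The floor of 49 is above the equilibrium price 43, so it binds.
At p = 49: qd = 282 - 5·49 = 37 and qs = 4·49 - 105 = 91.
Surplus = qs - qd = 91 - 37 = 54.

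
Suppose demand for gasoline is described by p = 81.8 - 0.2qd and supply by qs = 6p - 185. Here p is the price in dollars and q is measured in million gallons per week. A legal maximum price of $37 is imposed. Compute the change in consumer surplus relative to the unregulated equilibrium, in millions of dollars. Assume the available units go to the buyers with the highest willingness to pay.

-411.4

Rearranging demand gives qd = 409 - 5p. In a free market, 409 - 5p = 6p - 185 gives the equilibrium p* = 54, q* = 139.
Because the ceiling (37) lies below the market-clearing price, it is binding.
At p = 37: qd = 409 - 5·37 = 224 and qs = 6·37 - 185 = 37.
Consumer surplus without the control is ½ · (81.8 - 54) · 139 = 1932.1.
With the ceiling, 37 units are sold at 37 (assume they go to the highest-value buyers). The demand price at q = 37 is 74.4, so CS = ½ · [(81.8 - 37) + (74.4 - 37)] · 37 = 1520.7.
Change in consumer surplus = 1520.7 - 1932.1 = -411.4.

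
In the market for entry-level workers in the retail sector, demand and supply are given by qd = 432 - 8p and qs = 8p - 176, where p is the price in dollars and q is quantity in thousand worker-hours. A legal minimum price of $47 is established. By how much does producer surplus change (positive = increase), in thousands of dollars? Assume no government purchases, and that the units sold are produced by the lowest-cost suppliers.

Without the control the market clears where 432 - 8p = 8p - 176, i.e. p* = 38 and q* = 128.
The floor of 47 is above the equilibrium price 38, so it binds.
At p = 47: qd = 432 - 8·47 = 56 and qs = 8·47 - 176 = 200.
Producer surplus without the control is ½ · (38 - 22) · 128 = 1024.
With the floor, 56 units are sold at 47. The supply price at q = 56 is 29, so PS = ½ · [(47 - 22) + (47 - 29)] · 56 = 1204.
Change in producer surplus = 1204 - 1024 = 180.

180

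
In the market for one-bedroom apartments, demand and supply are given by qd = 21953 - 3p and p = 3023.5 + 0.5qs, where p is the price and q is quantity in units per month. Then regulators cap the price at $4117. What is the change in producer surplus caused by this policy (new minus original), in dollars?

Rearranging supply gives qs = 2p - 6047. In a free market, 21953 - 3p = 2p - 6047 gives the equilibrium p* = 5600, q* = 5153.
The ceiling of 4117 is below the equilibrium price 5600, so it binds.
At p = 4117: qd = 21953 - 3·4117 = 9602 and qs = 2·4117 - 6047 = 2187.
Producer surplus without the control is ½ · (5600 - 3023.5) · 5153 = 6638352.25.
With the ceiling, producers sell 2187 units at 4117, so PS = ½ · (4117 - 3023.5) · 2187 = 1195742.25.
Change in producer surplus = 1195742.25 - 6638352.25 = -5442610.

-5442610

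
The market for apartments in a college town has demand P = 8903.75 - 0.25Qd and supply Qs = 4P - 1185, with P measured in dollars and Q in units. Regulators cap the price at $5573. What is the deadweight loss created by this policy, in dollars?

0

Rearranging demand gives Qd = 35615 - 4P. In a free market, 35615 - 4P = 4P - 1185 gives the equilibrium P* = 4600, Q* = 17215.
The ceiling of 5573 is above the equilibrium price 4600, so it is not binding; the market clears at P* = 4600, Q* = 17215.
Since the control does not bind, no trades are prevented and deadweight loss is zero.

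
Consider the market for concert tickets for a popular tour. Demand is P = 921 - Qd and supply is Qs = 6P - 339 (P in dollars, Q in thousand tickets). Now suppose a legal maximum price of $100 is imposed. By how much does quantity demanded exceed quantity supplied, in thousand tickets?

Rearranging demand gives Qd = 921 - P. Without the control the market clears where 921 - P = 6P - 339, i.e. P* = 180 and Q* = 741.
Because the ceiling (100) lies below the market-clearing price, it is binding.
At P = 100: Qd = 921 - 100 = 821 and Qs = 6·100 - 339 = 261.
Shortage = Qd - Qs = 821 - 261 = 560.

560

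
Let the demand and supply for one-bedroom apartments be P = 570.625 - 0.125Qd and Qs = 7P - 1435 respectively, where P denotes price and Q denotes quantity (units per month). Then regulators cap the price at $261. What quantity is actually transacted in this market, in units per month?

392

Rearranging demand gives Qd = 4565 - 8P. Setting quantity demanded equal to quantity supplied, 4565 - 8P = 7P - 1435, gives P* = 400 and Q* = 1365.
The ceiling of 261 is below the equilibrium price 400, so it binds.
At P = 261: Qd = 4565 - 8·261 = 2477 and Qs = 7·261 - 1435 = 392.
The quantity actually transacted is the short side, supply: 392.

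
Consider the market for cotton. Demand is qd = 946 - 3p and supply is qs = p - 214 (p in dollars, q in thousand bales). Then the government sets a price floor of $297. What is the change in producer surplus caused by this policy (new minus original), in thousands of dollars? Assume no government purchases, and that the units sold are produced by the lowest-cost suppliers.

164.5

Without the control the market clears where 946 - 3p = p - 214, i.e. p* = 290 and q* = 76.
The floor of 297 is above the equilibrium price 290, so it binds.
At p = 297: qd = 946 - 3·297 = 55 and qs = 297 - 214 = 83.
Producer surplus without the control is ½ · (290 - 214) · 76 = 2888.
With the floor, 55 units are sold at 297. The supply price at q = 55 is 269, so PS = ½ · [(297 - 214) + (297 - 269)] · 55 = 3052.5.
Change in producer surplus = 3052.5 - 2888 = 164.5.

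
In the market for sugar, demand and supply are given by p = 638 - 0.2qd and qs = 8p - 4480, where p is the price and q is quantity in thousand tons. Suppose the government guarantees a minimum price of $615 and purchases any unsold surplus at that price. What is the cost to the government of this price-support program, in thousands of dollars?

199875

Rearranging demand gives qd = 3190 - 5p. Without the control the market clears where 3190 - 5p = 8p - 4480, i.e. p* = 590 and q* = 240.
Since 615 > 590, the floor is binding.
At p = 615: qd = 3190 - 5·615 = 115 and qs = 8·615 - 4480 = 440.
Surplus = qs - qd = 325.
Government expenditure = surplus × support price = 325 × 615 = 199875.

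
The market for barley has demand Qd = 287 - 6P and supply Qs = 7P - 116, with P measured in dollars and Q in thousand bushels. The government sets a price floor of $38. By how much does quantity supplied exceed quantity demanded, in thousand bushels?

91

Setting quantity demanded equal to quantity supplied, 287 - 6P = 7P - 116, gives P* = 31 and Q* = 101.
Since 38 > 31, the floor is binding.
At P = 38: Qd = 287 - 6·38 = 59 and Qs = 7·38 - 116 = 150.
Surplus = Qs - Qd = 150 - 59 = 91.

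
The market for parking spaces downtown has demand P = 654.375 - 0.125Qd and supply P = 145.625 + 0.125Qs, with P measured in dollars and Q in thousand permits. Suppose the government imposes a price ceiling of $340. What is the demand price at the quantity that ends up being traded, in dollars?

460

Rearranging demand gives Qd = 5235 - 8P; rearranging supply gives Qs = 8P - 1165. Without the control the market clears where 5235 - 8P = 8P - 1165, i.e. P* = 400 and Q* = 2035.
Since 340 < 400, the ceiling is binding.
At P = 340: Qd = 5235 - 8·340 = 2515 and Qs = 8·340 - 1165 = 1555.
Only 1555 units reach the market. On the demand curve, the marginal buyer's willingness to pay at Q = 1555 is (5235 - 1555)/8 = 460.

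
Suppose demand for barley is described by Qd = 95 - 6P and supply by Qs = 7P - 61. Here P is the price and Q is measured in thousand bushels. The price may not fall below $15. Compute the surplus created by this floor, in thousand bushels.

In a free market, 95 - 6P = 7P - 61 gives the equilibrium P* = 12, Q* = 23.
Because the floor (15) lies above the market-clearing price, it is binding.
At P = 15: Qd = 95 - 6·15 = 5 and Qs = 7·15 - 61 = 44.
Surplus = Qs - Qd = 44 - 5 = 39.

39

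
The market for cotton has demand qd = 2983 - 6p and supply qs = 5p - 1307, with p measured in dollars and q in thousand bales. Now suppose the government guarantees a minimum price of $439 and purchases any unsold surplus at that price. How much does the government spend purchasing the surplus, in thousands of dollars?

236621

Without the control the market clears where 2983 - 6p = 5p - 1307, i.e. p* = 390 and q* = 643.
Since 439 > 390, the floor is binding.
At p = 439: qd = 2983 - 6·439 = 349 and qs = 5·439 - 1307 = 888.
Surplus = qs - qd = 539.
Government expenditure = surplus × support price = 539 × 439 = 236621.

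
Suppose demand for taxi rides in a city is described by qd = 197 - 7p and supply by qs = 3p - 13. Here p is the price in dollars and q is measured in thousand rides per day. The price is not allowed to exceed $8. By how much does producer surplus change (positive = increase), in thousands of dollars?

-396.5

In a free market, 197 - 7p = 3p - 13 gives the equilibrium p* = 21, q* = 50.
The ceiling of 8 is below the equilibrium price 21, so it binds.
At p = 8: qd = 197 - 7·8 = 141 and qs = 3·8 - 13 = 11.
Producer surplus without the control is ½ · (21 - 13/3) · 50 = 1250/3.
With the ceiling, producers sell 11 units at 8, so PS = ½ · (8 - 13/3) · 11 = 121/6.
Change in producer surplus = 121/6 - 1250/3 = -396.5.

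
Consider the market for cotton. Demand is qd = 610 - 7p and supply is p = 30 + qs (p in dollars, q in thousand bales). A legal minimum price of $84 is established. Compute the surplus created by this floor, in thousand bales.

32

Rearranging supply gives qs = p - 30. Without the control the market clears where 610 - 7p = p - 30, i.e. p* = 80 and q* = 50.
The floor of 84 is above the equilibrium price 80, so it binds.
At p = 84: qd = 610 - 7·84 = 22 and qs = 84 - 30 = 54.
Surplus = qs - qd = 54 - 22 = 32.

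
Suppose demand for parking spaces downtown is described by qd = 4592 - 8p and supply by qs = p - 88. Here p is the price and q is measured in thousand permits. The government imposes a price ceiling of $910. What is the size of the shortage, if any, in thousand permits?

Setting quantity demanded equal to quantity supplied, 4592 - 8p = p - 88, gives p* = 520 and q* = 432.
The ceiling of 910 is above the equilibrium price 520, so it is not binding; the market clears at p* = 520, q* = 432.
Since the control does not bind, there is no shortage.

0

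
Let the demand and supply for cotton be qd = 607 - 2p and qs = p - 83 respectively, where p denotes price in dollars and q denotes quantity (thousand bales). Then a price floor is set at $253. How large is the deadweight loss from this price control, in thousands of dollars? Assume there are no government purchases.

Setting quantity demanded equal to quantity supplied, 607 - 2p = p - 83, gives p* = 230 and q* = 147.
Because the floor (253) lies above the market-clearing price, it is binding.
At p = 253: qd = 607 - 2·253 = 101 and qs = 253 - 83 = 170.
Quantity traded falls to 101. At q = 101 the demand price is (607 - 101)/2 = 253 and the supply price is 83 + 101 = 184.
Deadweight loss = ½ · (253 - 184) · (147 - 101) = ½ · 69 · 46 = 1587.

1587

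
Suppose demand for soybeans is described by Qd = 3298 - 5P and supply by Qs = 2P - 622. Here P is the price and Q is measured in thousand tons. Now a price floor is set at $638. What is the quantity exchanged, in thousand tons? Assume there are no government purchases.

108

Equilibrium: 3298 - 5P = 2P - 622, so 3920 = 7P and P* = 560, Q* = 498.
Since 638 > 560, the floor is binding.
At P = 638: Qd = 3298 - 5·638 = 108 and Qs = 2·638 - 622 = 654.
The quantity actually transacted is the short side, demand: 108.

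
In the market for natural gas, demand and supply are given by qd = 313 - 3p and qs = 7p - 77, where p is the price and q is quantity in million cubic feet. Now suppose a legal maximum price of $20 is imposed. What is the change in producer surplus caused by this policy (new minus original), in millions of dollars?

Equilibrium: 313 - 3p = 7p - 77, so 390 = 10p and p* = 39, q* = 196.
The ceiling of 20 is below the equilibrium price 39, so it binds.
At p = 20: qd = 313 - 3·20 = 253 and qs = 7·20 - 77 = 63.
Producer surplus without the control is ½ · (39 - 11) · 196 = 2744.
With the ceiling, producers sell 63 units at 20, so PS = ½ · (20 - 11) · 63 = 283.5.
Change in producer surplus = 283.5 - 2744 = -2460.5.

-2460.5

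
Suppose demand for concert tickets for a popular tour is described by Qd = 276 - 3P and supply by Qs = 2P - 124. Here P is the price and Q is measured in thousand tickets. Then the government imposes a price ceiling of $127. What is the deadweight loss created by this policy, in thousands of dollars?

0

Equilibrium: 276 - 3P = 2P - 124, so 400 = 5P and P* = 80, Q* = 36.
Since 127 is above P* = 80, the ceiling does not bind and the free-market outcome prevails.
Since the control does not bind, no trades are prevented and deadweight loss is zero.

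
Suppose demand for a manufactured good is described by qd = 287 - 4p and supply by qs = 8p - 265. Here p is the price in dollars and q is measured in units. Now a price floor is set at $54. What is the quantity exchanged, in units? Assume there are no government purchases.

In a free market, 287 - 4p = 8p - 265 gives the equilibrium p* = 46, q* = 103.
Since 54 > 46, the floor is binding.
At p = 54: qd = 287 - 4·54 = 71 and qs = 8·54 - 265 = 167.
The quantity actually transacted is the short side, demand: 71.

71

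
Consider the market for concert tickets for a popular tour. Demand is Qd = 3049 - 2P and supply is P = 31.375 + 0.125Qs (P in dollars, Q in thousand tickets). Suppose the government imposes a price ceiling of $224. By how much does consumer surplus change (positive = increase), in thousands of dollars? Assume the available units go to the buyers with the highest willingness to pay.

Rearranging supply gives Qs = 8P - 251. In a free market, 3049 - 2P = 8P - 251 gives the equilibrium P* = 330, Q* = 2389.
The ceiling of 224 is below the equilibrium price 330, so it binds.
At P = 224: Qd = 3049 - 2·224 = 2601 and Qs = 8·224 - 251 = 1541.
Consumer surplus without the control is ½ · (1524.5 - 330) · 2389 = 1426830.25.
With the ceiling, 1541 units are sold at 224 (assume they go to the highest-value buyers). The demand price at Q = 1541 is 754, so CS = ½ · [(1524.5 - 224) + (754 - 224)] · 1541 = 1410400.25.
Change in consumer surplus = 1410400.25 - 1426830.25 = -16430.

-16430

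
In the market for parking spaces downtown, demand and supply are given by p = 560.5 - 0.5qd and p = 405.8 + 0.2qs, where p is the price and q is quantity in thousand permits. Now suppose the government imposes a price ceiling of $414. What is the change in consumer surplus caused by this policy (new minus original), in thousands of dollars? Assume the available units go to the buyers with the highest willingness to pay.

Rearranging demand gives qd = 1121 - 2p; rearranging supply gives qs = 5p - 2029. In a free market, 1121 - 2p = 5p - 2029 gives the equilibrium p* = 450, q* = 221.
Since 414 < 450, the ceiling is binding.
At p = 414: qd = 1121 - 2·414 = 293 and qs = 5·414 - 2029 = 41.
Consumer surplus without the control is ½ · (560.5 - 450) · 221 = 12210.25.
With the ceiling, 41 units are sold at 414 (assume they go to the highest-value buyers). The demand price at q = 41 is 540, so CS = ½ · [(560.5 - 414) + (540 - 414)] · 41 = 5586.25.
Change in consumer surplus = 5586.25 - 12210.25 = -6624.

-6624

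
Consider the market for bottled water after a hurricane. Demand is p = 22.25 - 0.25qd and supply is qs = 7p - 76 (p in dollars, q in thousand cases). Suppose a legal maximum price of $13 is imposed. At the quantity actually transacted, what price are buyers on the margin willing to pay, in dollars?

18.5

Rearranging demand gives qd = 89 - 4p. Setting quantity demanded equal to quantity supplied, 89 - 4p = 7p - 76, gives p* = 15 and q* = 29.
The ceiling of 13 is below the equilibrium price 15, so it binds.
At p = 13: qd = 89 - 4·13 = 37 and qs = 7·13 - 76 = 15.
Only 15 units reach the market. On the demand curve, the marginal buyer's willingness to pay at q = 15 is (89 - 15)/4 = 18.5.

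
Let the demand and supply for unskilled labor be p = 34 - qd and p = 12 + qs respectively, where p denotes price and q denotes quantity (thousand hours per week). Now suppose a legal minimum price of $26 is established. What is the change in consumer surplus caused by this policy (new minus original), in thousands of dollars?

-28.5

Rearranging demand gives qd = 34 - p; rearranging supply gives qs = p - 12. In a free market, 34 - p = p - 12 gives the equilibrium p* = 23, q* = 11.
Since 26 > 23, the floor is binding.
At p = 26: qd = 34 - 26 = 8 and qs = 26 - 12 = 14.
Consumer surplus without the control is ½ · (34 - 23) · 11 = 60.5.
With the floor, consumers buy 8 units at 26, so CS = ½ · (34 - 26) · 8 = 32.
Change in consumer surplus = 32 - 60.5 = -28.5.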